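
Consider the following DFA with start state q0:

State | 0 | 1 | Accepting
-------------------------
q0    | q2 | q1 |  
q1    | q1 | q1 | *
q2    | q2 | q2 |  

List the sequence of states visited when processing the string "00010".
q0 → q2 → q2 → q2 → q2 → q2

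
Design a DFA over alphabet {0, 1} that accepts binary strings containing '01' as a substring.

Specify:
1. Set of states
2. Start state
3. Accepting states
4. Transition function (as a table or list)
One valid DFA (any DFA recognizing the same language is acceptable):
States: {q0, q1, q2}
Start: q0
Accepting: {q2}
Transitions (accepting states marked with *):
State | 0 | 1 | Accepting
-------------------------
q0    | q1 | q0 |  
q1    | q1 | q2 |  
q2    | q2 | q2 | *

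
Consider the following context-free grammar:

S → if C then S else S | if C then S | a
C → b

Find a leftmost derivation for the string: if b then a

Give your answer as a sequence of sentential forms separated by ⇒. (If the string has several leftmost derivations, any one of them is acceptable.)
Start with S.
Step 1: the leftmost non-terminal is S; apply S → if C then S:  if C then S
Step 2: the leftmost non-terminal is C; apply C → b:  if b then S
Step 3: the leftmost non-terminal is S; apply S → a:  if b then a

Final answer: S ⇒ if C then S ⇒ if b then S ⇒ if b then a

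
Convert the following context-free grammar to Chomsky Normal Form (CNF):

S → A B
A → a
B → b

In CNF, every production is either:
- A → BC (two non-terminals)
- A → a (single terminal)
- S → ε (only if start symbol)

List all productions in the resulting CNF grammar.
The grammar has no ε-productions or unit productions to eliminate.
S → A B is already in CNF (two non-terminals) – keep it.
A → a is already in CNF (single terminal) – keep it.
B → b is already in CNF (single terminal) – keep it.
Resulting CNF grammar (3 productions): A → a; B → b; S → A B

Final answer: A → a; B → b; S → A B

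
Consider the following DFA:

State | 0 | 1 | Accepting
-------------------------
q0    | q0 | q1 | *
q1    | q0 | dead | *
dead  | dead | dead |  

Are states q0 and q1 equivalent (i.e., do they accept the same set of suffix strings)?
Try the suffix "1".
From q0: q0 → q1 — accepting.
From q1: q1 → dead — not accepting.
The two states disagree on this suffix, so they are not equivalent.

Final answer: No. Distinguishing string: "1" - accepted from q0 but not from q1.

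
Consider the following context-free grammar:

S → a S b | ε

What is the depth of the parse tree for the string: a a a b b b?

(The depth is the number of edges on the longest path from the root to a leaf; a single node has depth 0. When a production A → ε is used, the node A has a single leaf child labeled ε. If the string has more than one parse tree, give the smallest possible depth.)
The only parse tree applies S → a S b 3 times (once per matching a…b pair) and then S → ε.
The S nodes sit at depths 0, 1, …, 3; the innermost S (depth 3) has the single child ε at depth 4.
The terminal leaves a, b are at depths 1..3, so the longest root-to-leaf path is S → S → … → S → ε with 4 edges.
Depth = 4.

Final answer: 4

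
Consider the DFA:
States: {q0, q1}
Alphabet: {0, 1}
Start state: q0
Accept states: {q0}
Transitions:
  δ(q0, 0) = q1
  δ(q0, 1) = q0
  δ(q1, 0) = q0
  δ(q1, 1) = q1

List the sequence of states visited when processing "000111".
Starting at q0
Read '0': q0 -> q1
Read '0': q1 -> q0
Read '0': q0 -> q1
Read '1': q1 -> q1
Read '1': q1 -> q1
Read '1': q1 -> q1

Final answer: q0 -> q1 -> q0 -> q1 -> q1 -> q1 -> q1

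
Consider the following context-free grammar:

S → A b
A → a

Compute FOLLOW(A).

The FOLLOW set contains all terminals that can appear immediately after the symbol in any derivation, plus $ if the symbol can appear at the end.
A occurs only in S → A b, where it is immediately followed by the terminal b. So FOLLOW(A) = {b}.

Final answer: {b}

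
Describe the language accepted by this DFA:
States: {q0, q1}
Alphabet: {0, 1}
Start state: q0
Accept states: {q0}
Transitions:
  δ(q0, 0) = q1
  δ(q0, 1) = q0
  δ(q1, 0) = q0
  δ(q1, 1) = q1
Analyzing the DFA structure:
Start state: q0
Accept states: {q0}
Interpreting what each state remembers (checking against the transitions):
  q0: an even number of 0s has been read so far
  q1: an odd number of 0s has been read so far
  δ(q0, 0): in q0 (an even number of 0s has been read so far), after reading 0 we have: an odd number of 0s has been read so far → q1
  δ(q0, 1): in q0 (an even number of 0s has been read so far), after reading 1 we have: an even number of 0s has been read so far → q0
  δ(q1, 0): in q1 (an odd number of 0s has been read so far), after reading 0 we have: an even number of 0s has been read so far → q0
  δ(q1, 1): in q1 (an odd number of 0s has been read so far), after reading 1 we have: an odd number of 0s has been read so far → q1
A string is accepted iff it ends in {q0}, i.e. an even number of 0s has been read so far.
Language: All binary strings with an even number of 0s

Final answer: All binary strings with an even number of 0s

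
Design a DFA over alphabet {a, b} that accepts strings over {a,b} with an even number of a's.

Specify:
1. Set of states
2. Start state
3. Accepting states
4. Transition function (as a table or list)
One valid DFA (any DFA recognizing the same language is acceptable):
States: {q0, q1}
Start: q0
Accepting: {q0}
Transitions (accepting states marked with *):
State | a | b | Accepting
-------------------------
q0    | q1 | q0 | *
q1    | q0 | q1 |  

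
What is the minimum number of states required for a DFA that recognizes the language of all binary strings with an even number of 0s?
Language: binary strings with an even number of 0s
Lower bound (Myhill–Nerode): the prefixes ε, 0 are pairwise distinguishable:
  ε vs 0: suffix ε distinguishes them (ε has zero 0s (accepted), 0 has one 0 (rejected))
So any DFA needs at least 2 states.
Upper bound: a DFA with 2 states exists (one state per class above).
Minimum states: 2

Final answer: 2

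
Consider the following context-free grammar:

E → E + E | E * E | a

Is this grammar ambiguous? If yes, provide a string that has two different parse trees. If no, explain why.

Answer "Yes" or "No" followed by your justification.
Two different leftmost derivations of a + a * a:
  (1) E ⇒ E + E ⇒ a + E ⇒ a + E * E ⇒ a + a * E ⇒ a + a * a   (tree groups a + (a * a))
  (2) E ⇒ E * E ⇒ E + E * E ⇒ a + E * E ⇒ a + a * E ⇒ a + a * a   (tree groups (a + a) * a)
Two distinct leftmost derivations = two distinct parse trees, so the grammar is ambiguous.

Final answer: Yes - the string 'a + a * a' has two distinct leftmost derivations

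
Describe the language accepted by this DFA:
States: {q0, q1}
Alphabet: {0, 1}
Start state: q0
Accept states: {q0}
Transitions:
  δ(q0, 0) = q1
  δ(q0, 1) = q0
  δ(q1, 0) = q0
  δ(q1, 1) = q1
Analyzing the DFA structure:
Start state: q0
Accept states: {q0}
Interpreting what each state remembers (checking against the transitions):
  q0: an even number of 0s has been read so far
  q1: an odd number of 0s has been read so far
  δ(q0, 0): in q0 (an even number of 0s has been read so far), after reading 0 we have: an odd number of 0s has been read so far → q1
  δ(q0, 1): in q0 (an even number of 0s has been read so far), after reading 1 we have: an even number of 0s has been read so far → q0
  δ(q1, 0): in q1 (an odd number of 0s has been read so far), after reading 0 we have: an even number of 0s has been read so far → q0
  δ(q1, 1): in q1 (an odd number of 0s has been read so far), after reading 1 we have: an odd number of 0s has been read so far → q1
A string is accepted iff it ends in {q0}, i.e. an even number of 0s has been read so far.
Language: All binary strings with an even number of 0s

Final answer: All binary strings with an even number of 0s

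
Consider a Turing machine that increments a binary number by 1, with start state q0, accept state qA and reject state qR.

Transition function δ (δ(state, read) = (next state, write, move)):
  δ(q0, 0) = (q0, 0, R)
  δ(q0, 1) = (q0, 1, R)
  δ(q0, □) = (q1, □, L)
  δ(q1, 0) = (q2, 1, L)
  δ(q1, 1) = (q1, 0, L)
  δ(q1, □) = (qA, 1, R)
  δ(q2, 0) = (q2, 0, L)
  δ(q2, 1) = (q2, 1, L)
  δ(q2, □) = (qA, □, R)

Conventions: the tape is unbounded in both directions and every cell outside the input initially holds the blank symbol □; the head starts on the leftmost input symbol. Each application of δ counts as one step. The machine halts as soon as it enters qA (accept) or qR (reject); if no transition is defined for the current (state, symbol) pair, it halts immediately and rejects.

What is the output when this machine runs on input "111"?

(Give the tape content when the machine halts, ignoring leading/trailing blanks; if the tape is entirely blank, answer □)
Step 0: [q0]111 (head at position 0)
Step 1: δ(q0, 1) = (q0, 1, R)  ⊢  1[q0]11 (head at position 1)
Step 2: δ(q0, 1) = (q0, 1, R)  ⊢  11[q0]1 (head at position 2)
Step 3: δ(q0, 1) = (q0, 1, R)  ⊢  111[q0]□ (head at position 3)
Step 4: δ(q0, □) = (q1, □, L)  ⊢  11[q1]1□ (head at position 2)
Step 5: δ(q1, 1) = (q1, 0, L)  ⊢  1[q1]10□ (head at position 1)
Step 6: δ(q1, 1) = (q1, 0, L)  ⊢  [q1]100□ (head at position 0)
Step 7: δ(q1, 1) = (q1, 0, L)  ⊢  [q1]□000□ (head at position -1)
Step 8: δ(q1, □) = (qA, 1, R)  ⊢  1[qA]000□ (head at position 0)
The machine is in qA, so it halts and accepts.
Tape content when halted (ignoring surrounding blanks): 1000

Final answer: Output: 1000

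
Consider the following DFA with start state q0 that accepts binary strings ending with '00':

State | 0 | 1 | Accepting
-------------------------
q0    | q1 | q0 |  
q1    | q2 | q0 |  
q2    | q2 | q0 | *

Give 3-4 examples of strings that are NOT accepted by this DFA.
Any strings that end in a non-accepting state work; for example:
"11": q0 → q0 → q0; q0 is not accepting → rejected
"001": q0 → q1 → q2 → q0; q0 is not accepting → rejected
"101": q0 → q0 → q1 → q0; q0 is not accepting → rejected
"0010": q0 → q1 → q2 → q0 → q1; q1 is not accepting → rejected

Final answer: "11", "001", "101", "0010"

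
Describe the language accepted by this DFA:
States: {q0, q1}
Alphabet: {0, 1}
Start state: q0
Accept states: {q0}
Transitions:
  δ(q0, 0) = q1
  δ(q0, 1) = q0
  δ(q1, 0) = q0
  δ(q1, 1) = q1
Analyzing the DFA structure:
Start state: q0
Accept states: {q0}
Interpreting what each state remembers (checking against the transitions):
  q0: an even number of 0s has been read so far
  q1: an odd number of 0s has been read so far
  δ(q0, 0): in q0 (an even number of 0s has been read so far), after reading 0 we have: an odd number of 0s has been read so far → q1
  δ(q0, 1): in q0 (an even number of 0s has been read so far), after reading 1 we have: an even number of 0s has been read so far → q0
  δ(q1, 0): in q1 (an odd number of 0s has been read so far), after reading 0 we have: an even number of 0s has been read so far → q0
  δ(q1, 1): in q1 (an odd number of 0s has been read so far), after reading 1 we have: an odd number of 0s has been read so far → q1
A string is accepted iff it ends in {q0}, i.e. an even number of 0s has been read so far.
Language: All binary strings with an even number of 0s

Final answer: All binary strings with an even number of 0s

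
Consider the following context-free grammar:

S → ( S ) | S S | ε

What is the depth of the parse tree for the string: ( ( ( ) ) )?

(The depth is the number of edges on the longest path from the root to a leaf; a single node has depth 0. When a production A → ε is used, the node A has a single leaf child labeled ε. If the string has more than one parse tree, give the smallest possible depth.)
The string is 3 nested pairs. The shallowest parse tree applies S → ( S ) 3 times (one node per nested pair, each a child of the previous) and then S → ε in the middle.
S nodes at depths 0..3, ε leaf at depth 4; parentheses leaves are at depths 1..3.
(Using S → S S with an S → ε child anywhere only adds levels, so it cannot give a shallower tree.)
Depth = 4.

Final answer: 4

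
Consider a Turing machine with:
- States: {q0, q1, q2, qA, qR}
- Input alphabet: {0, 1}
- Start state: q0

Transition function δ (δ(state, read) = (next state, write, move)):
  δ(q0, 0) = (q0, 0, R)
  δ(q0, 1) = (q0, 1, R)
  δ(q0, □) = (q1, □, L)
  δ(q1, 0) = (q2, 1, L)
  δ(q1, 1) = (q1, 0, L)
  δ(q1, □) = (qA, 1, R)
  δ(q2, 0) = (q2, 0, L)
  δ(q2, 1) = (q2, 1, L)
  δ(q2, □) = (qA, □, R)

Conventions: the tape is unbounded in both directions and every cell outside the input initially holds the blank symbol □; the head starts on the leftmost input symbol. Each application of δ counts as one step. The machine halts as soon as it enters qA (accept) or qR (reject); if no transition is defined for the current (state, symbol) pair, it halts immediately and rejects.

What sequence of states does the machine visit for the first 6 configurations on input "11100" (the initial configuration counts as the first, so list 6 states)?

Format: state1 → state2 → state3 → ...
Step 0: [q0]11100 (head at position 0)
Step 1: δ(q0, 1) = (q0, 1, R)  ⊢  1[q0]1100 (head at position 1)
Step 2: δ(q0, 1) = (q0, 1, R)  ⊢  11[q0]100 (head at position 2)
Step 3: δ(q0, 1) = (q0, 1, R)  ⊢  111[q0]00 (head at position 3)
Step 4: δ(q0, 0) = (q0, 0, R)  ⊢  1110[q0]0 (head at position 4)
Step 5: δ(q0, 0) = (q0, 0, R)  ⊢  11100[q0]□ (head at position 5)
Reading off the states of these 6 configurations: q0 → q0 → q0 → q0 → q0 → q0

Final answer: q0 → q0 → q0 → q0 → q0 → q0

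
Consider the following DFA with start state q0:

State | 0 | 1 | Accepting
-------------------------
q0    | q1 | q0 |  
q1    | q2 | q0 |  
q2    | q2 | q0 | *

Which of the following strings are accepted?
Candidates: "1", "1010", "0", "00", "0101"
"1": q0 → q0; q0 is not accepting → rejected
"1010": q0 → q0 → q1 → q0 → q1; q1 is not accepting → rejected
"0": q0 → q1; q1 is not accepting → rejected
"00": q0 → q1 → q2; q2 is accepting → accepted
"0101": q0 → q1 → q0 → q1 → q0; q0 is not accepting → rejected

Final answer: "00"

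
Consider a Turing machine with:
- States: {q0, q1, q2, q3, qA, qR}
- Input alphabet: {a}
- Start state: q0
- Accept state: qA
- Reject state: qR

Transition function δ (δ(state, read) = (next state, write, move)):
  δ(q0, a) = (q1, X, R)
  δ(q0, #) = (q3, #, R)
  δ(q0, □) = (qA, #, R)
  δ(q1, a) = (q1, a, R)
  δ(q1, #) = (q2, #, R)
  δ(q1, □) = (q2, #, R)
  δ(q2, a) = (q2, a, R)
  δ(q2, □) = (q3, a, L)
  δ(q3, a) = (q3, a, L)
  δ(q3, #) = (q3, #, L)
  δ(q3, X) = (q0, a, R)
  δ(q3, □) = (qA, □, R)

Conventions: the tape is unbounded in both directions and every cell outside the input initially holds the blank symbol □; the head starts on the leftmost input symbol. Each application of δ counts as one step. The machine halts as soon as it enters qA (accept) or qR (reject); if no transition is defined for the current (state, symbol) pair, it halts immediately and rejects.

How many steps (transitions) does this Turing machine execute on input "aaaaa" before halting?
Trace (configuration after each step, as tape_left[state]tape_right with head position):
Step 0: [q0]aaaaa (head at position 0)
Step 1: X[q1]aaaa (head 1)
Step 2: Xa[q1]aaa (head 2)
Step 3: Xaa[q1]aa (head 3)
Step 4: Xaaa[q1]a (head 4)
Step 5: Xaaaa[q1]□ (head 5)
Step 6: Xaaaa#[q2]□ (head 6)
Step 7: Xaaaa[q3]#a (head 5)
Step 8: Xaaa[q3]a#a (head 4)
Step 9: Xaa[q3]aa#a (head 3)
Step 10: Xa[q3]aaa#a (head 2)
Step 11: X[q3]aaaa#a (head 1)
Step 12: [q3]Xaaaa#a (head 0)
Step 13: a[q0]aaaa#a (head 1)
Step 14: aX[q1]aaa#a (head 2)
Step 15: aXa[q1]aa#a (head 3)
Step 16: aXaa[q1]a#a (head 4)
Step 17: aXaaa[q1]#a (head 5)
Step 18: aXaaa#[q2]a (head 6)
Step 19: aXaaa#a[q2]□ (head 7)
Step 20: aXaaa#[q3]aa (head 6)
Step 21: aXaaa[q3]#aa (head 5)
Step 22: aXaa[q3]a#aa (head 4)
Step 23: aXa[q3]aa#aa (head 3)
Step 24: aX[q3]aaa#aa (head 2)
Step 25: a[q3]Xaaa#aa (head 1)
Step 26: aa[q0]aaa#aa (head 2)
Step 27: aaX[q1]aa#aa (head 3)
Step 28: aaXa[q1]a#aa (head 4)
Step 29: aaXaa[q1]#aa (head 5)
Step 30: aaXaa#[q2]aa (head 6)
Step 31: aaXaa#a[q2]a (head 7)
Step 32: aaXaa#aa[q2]□ (head 8)
Step 33: aaXaa#a[q3]aa (head 7)
Step 34: aaXaa#[q3]aaa (head 6)
Step 35: aaXaa[q3]#aaa (head 5)
Step 36: aaXa[q3]a#aaa (head 4)
Step 37: aaX[q3]aa#aaa (head 3)
Step 38: aa[q3]Xaa#aaa (head 2)
Step 39: aaa[q0]aa#aaa (head 3)
Step 40: aaaX[q1]a#aaa (head 4)
Step 41: aaaXa[q1]#aaa (head 5)
Step 42: aaaXa#[q2]aaa (head 6)
Step 43: aaaXa#a[q2]aa (head 7)
Step 44: aaaXa#aa[q2]a (head 8)
Step 45: aaaXa#aaa[q2]□ (head 9)
Step 46: aaaXa#aa[q3]aa (head 8)
Step 47: aaaXa#a[q3]aaa (head 7)
Step 48: aaaXa#[q3]aaaa (head 6)
Step 49: aaaXa[q3]#aaaa (head 5)
Step 50: aaaX[q3]a#aaaa (head 4)
Step 51: aaa[q3]Xa#aaaa (head 3)
Step 52: aaaa[q0]a#aaaa (head 4)
Step 53: aaaaX[q1]#aaaa (head 5)
Step 54: aaaaX#[q2]aaaa (head 6)
Step 55: aaaaX#a[q2]aaa (head 7)
Step 56: aaaaX#aa[q2]aa (head 8)
Step 57: aaaaX#aaa[q2]a (head 9)
Step 58: aaaaX#aaaa[q2]□ (head 10)
Step 59: aaaaX#aaa[q3]aa (head 9)
Step 60: aaaaX#aa[q3]aaa (head 8)
Step 61: aaaaX#a[q3]aaaa (head 7)
Step 62: aaaaX#[q3]aaaaa (head 6)
Step 63: aaaaX[q3]#aaaaa (head 5)
Step 64: aaaa[q3]X#aaaaa (head 4)
Step 65: aaaaa[q0]#aaaaa (head 5)
Step 66: aaaaa#[q3]aaaaa (head 6)
Step 67: aaaaa[q3]#aaaaa (head 5)
Step 68: aaaa[q3]a#aaaaa (head 4)
Step 69: aaa[q3]aa#aaaaa (head 3)
Step 70: aa[q3]aaa#aaaaa (head 2)
Step 71: a[q3]aaaa#aaaaa (head 1)
Step 72: [q3]aaaaa#aaaaa (head 0)
Step 73: [q3]□aaaaa#aaaaa (head -1)
Step 74: □[qA]aaaaa#aaaaa (head 0)
The machine is in qA, so it halts and accepts.
Number of transitions executed: 74.

Final answer: 74 steps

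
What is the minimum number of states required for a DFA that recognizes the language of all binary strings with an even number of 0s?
Language: binary strings with an even number of 0s
Lower bound (Myhill–Nerode): the prefixes ε, 0 are pairwise distinguishable:
  ε vs 0: suffix ε distinguishes them (ε has zero 0s (accepted), 0 has one 0 (rejected))
So any DFA needs at least 2 states.
Upper bound: a DFA with 2 states exists (one state per class above).
Minimum states: 2

Final answer: 2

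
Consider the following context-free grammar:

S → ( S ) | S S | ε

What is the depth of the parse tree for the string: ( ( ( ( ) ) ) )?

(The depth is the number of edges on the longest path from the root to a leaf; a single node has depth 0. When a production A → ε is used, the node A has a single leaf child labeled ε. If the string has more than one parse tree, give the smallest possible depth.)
The string is 4 nested pairs. The shallowest parse tree applies S → ( S ) 4 times (one node per nested pair, each a child of the previous) and then S → ε in the middle.
S nodes at depths 0..4, ε leaf at depth 5; parentheses leaves are at depths 1..4.
(Using S → S S with an S → ε child anywhere only adds levels, so it cannot give a shallower tree.)
Depth = 5.

Final answer: 5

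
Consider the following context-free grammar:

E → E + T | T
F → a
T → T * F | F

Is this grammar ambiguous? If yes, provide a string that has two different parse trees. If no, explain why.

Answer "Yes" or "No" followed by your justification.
This is the standard stratified expression grammar: '+' is introduced only by the left-recursive rule E → E + T and '*' only by the left-recursive rule T → T * F, with F → a. For any string, the last '+' must be the one produced at the root E (everything after it is a T containing no '+'), and likewise within each T the last '*' is produced at its root. This fixes the parse tree uniquely (left-associative, '*' binding tighter than '+'), so every string has exactly one parse tree.

Final answer: No - the grammar is unambiguous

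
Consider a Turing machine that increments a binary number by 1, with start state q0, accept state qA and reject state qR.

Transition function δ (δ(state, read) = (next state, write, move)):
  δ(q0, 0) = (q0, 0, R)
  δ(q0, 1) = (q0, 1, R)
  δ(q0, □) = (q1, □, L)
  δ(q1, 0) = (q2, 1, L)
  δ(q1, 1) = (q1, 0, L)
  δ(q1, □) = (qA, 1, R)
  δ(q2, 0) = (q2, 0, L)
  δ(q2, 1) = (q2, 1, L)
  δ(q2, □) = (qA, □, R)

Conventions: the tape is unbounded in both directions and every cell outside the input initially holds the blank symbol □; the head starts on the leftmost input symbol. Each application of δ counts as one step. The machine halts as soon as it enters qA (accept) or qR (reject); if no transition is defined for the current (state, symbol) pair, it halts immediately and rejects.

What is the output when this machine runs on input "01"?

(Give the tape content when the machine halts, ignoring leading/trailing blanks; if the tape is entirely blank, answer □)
Step 0: [q0]01 (head at position 0)
Step 1: δ(q0, 0) = (q0, 0, R)  ⊢  0[q0]1 (head at position 1)
Step 2: δ(q0, 1) = (q0, 1, R)  ⊢  01[q0]□ (head at position 2)
Step 3: δ(q0, □) = (q1, □, L)  ⊢  0[q1]1□ (head at position 1)
Step 4: δ(q1, 1) = (q1, 0, L)  ⊢  [q1]00□ (head at position 0)
Step 5: δ(q1, 0) = (q2, 1, L)  ⊢  [q2]□10□ (head at position -1)
Step 6: δ(q2, □) = (qA, □, R)  ⊢  □[qA]10□ (head at position 0)
The machine is in qA, so it halts and accepts.
Tape content when halted (ignoring surrounding blanks): 10

Final answer: Output: 10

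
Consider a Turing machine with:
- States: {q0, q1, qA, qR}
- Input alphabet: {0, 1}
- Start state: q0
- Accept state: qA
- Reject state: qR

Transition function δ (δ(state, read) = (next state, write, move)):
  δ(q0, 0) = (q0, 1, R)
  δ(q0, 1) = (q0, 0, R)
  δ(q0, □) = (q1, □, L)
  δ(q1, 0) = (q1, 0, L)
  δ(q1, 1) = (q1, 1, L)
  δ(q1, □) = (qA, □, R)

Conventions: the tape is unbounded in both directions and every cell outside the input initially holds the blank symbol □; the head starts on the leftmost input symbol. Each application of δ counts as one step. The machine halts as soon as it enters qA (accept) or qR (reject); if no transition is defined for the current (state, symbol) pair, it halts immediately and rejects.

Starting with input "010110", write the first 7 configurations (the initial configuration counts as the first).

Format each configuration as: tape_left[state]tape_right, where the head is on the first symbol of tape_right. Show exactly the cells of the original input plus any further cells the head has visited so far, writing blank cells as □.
Step 0: [q0]010110 (head at position 0)
Step 1: δ(q0, 0) = (q0, 1, R)  ⊢  1[q0]10110 (head at position 1)
Step 2: δ(q0, 1) = (q0, 0, R)  ⊢  10[q0]0110 (head at position 2)
Step 3: δ(q0, 0) = (q0, 1, R)  ⊢  101[q0]110 (head at position 3)
Step 4: δ(q0, 1) = (q0, 0, R)  ⊢  1010[q0]10 (head at position 4)
Step 5: δ(q0, 1) = (q0, 0, R)  ⊢  10100[q0]0 (head at position 5)
Step 6: δ(q0, 0) = (q0, 1, R)  ⊢  101001[q0]□ (head at position 6)

Final answer: [q0]010110 ⊢ 1[q0]10110 ⊢ 10[q0]0110 ⊢ 101[q0]110 ⊢ 1010[q0]10 ⊢ 10100[q0]0 ⊢ 101001[q0]□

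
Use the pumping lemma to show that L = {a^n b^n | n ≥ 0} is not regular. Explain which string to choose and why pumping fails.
Language: L = {a^n b^n | n ≥ 0} (equal numbers of a's followed by b's)
Step 1: Assume for contradiction that L is regular, with pumping length p.
Step 2: Choose s = a^p b^p. Then s ∈ L (it has p a's followed by p b's) and |s| ≥ p.
Step 3: Consider any decomposition s = xyz with |xy| ≤ p and |y| > 0. Since |xy| ≤ p and the first p symbols of s are all a's, y = a^k for some k with 1 ≤ k ≤ p.
Step 4: Pumping up (i = 2): xy²z = a^(p+k) b^p, which has more a's than b's, so xy²z ∉ L.
This contradicts the pumping lemma, so L is not regular.

Final answer: Choose s = a^p b^p. Since |xy| ≤ p, y = a^k with k ≥ 1. Then xy²z = a^(p+k) b^p ∉ L.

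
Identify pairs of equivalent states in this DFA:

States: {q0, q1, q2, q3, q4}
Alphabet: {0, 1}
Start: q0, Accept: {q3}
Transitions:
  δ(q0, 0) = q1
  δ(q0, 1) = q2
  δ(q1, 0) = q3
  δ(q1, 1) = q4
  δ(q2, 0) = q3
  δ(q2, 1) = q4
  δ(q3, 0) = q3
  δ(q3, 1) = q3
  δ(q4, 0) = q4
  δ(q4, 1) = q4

Using the table-filling algorithm:
Round 0 – mark pairs where exactly one state is accepting: (q0,q3), (q1,q3), (q2,q3), (q3,q4)
Round 1 – newly marked: (q0,q1) [on 0: q1 vs q3, already marked]; (q0,q2) [on 0: q1 vs q3, already marked]; (q1,q4) [on 0: q3 vs q4, already marked]; (q2,q4) [on 0: q3 vs q4, already marked]
Round 2 – newly marked: (q0,q4) [on 0: q1 vs q4, already marked]
No further pairs can be marked.
(q1, q2) unmarked: δ(q1,0)=q3, δ(q2,0)=q3; δ(q1,1)=q4, δ(q2,1)=q4 → equivalent
Equivalent pairs: (q1, q2)

Final answer: Equivalent pairs: (q1, q2)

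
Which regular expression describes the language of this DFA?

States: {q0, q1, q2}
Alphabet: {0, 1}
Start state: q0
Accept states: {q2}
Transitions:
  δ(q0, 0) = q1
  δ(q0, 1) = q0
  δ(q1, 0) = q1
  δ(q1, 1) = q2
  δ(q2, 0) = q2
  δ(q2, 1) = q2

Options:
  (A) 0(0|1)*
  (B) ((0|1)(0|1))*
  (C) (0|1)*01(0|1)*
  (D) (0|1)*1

Testing sample strings against the DFA:
  '100' -> rejected
  '1000' -> rejected
  '10' -> rejected
  '011' -> accepted
Checking each option for a counterexample:
  (A) 0(0|1)*: '0' is rejected by the DFA but matches the regex → eliminated
  (B) ((0|1)(0|1))*: ε is rejected by the DFA but matches the regex → eliminated
  (C) (0|1)*01(0|1)*: agrees with the DFA on all strings of length ≤ 4
  (D) (0|1)*1: '1' is rejected by the DFA but matches the regex → eliminated
Only (C) (0|1)*01(0|1)* is consistent with the DFA.

Final answer: (C) (0|1)*01(0|1)*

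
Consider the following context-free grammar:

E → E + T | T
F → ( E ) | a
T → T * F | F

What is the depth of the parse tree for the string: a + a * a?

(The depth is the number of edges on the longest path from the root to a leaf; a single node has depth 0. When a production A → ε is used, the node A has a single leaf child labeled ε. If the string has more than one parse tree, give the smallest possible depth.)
The grammar is unambiguous; the parse tree of a + a * a is:
E → E + T at the root (depth 0).
  Left E (depth 1) → T (2) → F (3) → a (4).
  Right T (depth 1) → T * F; that T (2) → F (3) → a (4); F (2) → a (3).
The longest root-to-leaf paths have 4 edges.
Depth = 4.

Final answer: 4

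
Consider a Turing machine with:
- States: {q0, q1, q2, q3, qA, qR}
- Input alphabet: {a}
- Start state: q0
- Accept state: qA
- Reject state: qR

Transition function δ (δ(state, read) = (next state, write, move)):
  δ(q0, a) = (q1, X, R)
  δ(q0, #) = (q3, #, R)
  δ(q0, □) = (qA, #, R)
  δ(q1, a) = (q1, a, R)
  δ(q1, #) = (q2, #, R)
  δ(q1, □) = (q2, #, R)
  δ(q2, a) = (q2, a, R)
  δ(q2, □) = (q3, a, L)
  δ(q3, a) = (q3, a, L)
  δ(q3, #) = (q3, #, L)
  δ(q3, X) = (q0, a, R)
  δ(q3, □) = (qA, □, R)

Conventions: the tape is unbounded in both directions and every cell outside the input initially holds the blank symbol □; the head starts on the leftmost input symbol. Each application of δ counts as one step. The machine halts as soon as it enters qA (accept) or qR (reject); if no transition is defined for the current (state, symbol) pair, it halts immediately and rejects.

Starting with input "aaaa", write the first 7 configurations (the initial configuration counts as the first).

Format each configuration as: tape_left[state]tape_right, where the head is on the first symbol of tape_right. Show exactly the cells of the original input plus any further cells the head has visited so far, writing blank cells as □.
Step 0: [q0]aaaa (head at position 0)
Step 1: δ(q0, a) = (q1, X, R)  ⊢  X[q1]aaa (head at position 1)
Step 2: δ(q1, a) = (q1, a, R)  ⊢  Xa[q1]aa (head at position 2)
Step 3: δ(q1, a) = (q1, a, R)  ⊢  Xaa[q1]a (head at position 3)
Step 4: δ(q1, a) = (q1, a, R)  ⊢  Xaaa[q1]□ (head at position 4)
Step 5: δ(q1, □) = (q2, #, R)  ⊢  Xaaa#[q2]□ (head at position 5)
Step 6: δ(q2, □) = (q3, a, L)  ⊢  Xaaa[q3]#a (head at position 4)

Final answer: [q0]aaaa ⊢ X[q1]aaa ⊢ Xa[q1]aa ⊢ Xaa[q1]a ⊢ Xaaa[q1]□ ⊢ Xaaa#[q2]□ ⊢ Xaaa[q3]#a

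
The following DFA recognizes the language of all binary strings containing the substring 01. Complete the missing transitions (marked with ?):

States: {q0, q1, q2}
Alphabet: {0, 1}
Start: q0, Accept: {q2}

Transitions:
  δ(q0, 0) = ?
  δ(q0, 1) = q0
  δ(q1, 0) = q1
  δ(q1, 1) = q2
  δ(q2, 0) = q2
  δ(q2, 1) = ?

What each state remembers (consistent with the given transitions and accept states):
  q0: 01 not seen yet and the last symbol was not 0
  q1: 01 not seen yet and the last symbol was 0
  q2: the substring 01 has already been seen
Filling in the missing entries:
  δ(q0, 0): in q0 (01 not seen yet and the last symbol was not 0), after reading 0 we have: 01 not seen yet and the last symbol was 0 → q1
  δ(q2, 1): in q2 (the substring 01 has already been seen), after reading 1 we have: the substring 01 has already been seen → q2

Final answer: δ(q0, 0) = q1; δ(q2, 1) = q2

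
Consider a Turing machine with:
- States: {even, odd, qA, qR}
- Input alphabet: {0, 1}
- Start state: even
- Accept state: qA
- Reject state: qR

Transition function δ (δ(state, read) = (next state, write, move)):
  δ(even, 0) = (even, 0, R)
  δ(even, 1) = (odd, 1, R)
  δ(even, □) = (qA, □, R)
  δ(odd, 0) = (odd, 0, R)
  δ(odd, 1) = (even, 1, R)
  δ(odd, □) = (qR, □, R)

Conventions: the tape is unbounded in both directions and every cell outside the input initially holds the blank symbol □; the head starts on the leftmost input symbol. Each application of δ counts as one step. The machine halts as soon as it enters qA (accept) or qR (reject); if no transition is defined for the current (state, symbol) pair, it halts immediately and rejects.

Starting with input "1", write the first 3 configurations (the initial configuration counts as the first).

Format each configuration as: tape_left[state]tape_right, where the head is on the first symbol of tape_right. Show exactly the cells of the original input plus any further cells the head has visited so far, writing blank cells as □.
Step 0: [even]1 (head at position 0)
Step 1: δ(even, 1) = (odd, 1, R)  ⊢  1[odd]□ (head at position 1)
Step 2: δ(odd, □) = (qR, □, R)  ⊢  1□[qR]□ (head at position 2)

Final answer: [even]1 ⊢ 1[odd]□ ⊢ 1□[qR]□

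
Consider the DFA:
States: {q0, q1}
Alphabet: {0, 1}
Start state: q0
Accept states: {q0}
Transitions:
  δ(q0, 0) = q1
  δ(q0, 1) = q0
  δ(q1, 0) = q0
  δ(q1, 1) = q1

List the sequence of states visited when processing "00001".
Starting at q0
Read '0': q0 -> q1
Read '0': q1 -> q0
Read '0': q0 -> q1
Read '0': q1 -> q0
Read '1': q0 -> q0

Final answer: q0 -> q1 -> q0 -> q1 -> q0 -> q0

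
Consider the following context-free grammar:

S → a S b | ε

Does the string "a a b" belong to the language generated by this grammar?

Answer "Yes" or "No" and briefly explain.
Every derivation applies S → a S b some number n of times and then S → ε, producing a^n b^n with equally many a's and b's. The string a a b has two a's but only one b, so it cannot be derived.

Final answer: No - no valid derivation exists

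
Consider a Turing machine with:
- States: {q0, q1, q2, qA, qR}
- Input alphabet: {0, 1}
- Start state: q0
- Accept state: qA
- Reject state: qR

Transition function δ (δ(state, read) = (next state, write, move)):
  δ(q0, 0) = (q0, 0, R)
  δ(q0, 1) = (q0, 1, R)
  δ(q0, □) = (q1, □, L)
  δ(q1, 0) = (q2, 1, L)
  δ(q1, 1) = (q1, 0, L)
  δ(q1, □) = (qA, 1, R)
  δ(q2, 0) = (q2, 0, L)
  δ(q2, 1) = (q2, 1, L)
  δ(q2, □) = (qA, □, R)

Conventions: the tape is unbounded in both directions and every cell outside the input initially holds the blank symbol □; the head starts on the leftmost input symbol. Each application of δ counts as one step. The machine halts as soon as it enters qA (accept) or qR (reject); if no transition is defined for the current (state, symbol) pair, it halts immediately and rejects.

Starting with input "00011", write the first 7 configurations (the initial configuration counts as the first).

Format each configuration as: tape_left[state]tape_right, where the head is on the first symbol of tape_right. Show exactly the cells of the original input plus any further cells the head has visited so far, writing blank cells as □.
Step 0: [q0]00011 (head at position 0)
Step 1: δ(q0, 0) = (q0, 0, R)  ⊢  0[q0]0011 (head at position 1)
Step 2: δ(q0, 0) = (q0, 0, R)  ⊢  00[q0]011 (head at position 2)
Step 3: δ(q0, 0) = (q0, 0, R)  ⊢  000[q0]11 (head at position 3)
Step 4: δ(q0, 1) = (q0, 1, R)  ⊢  0001[q0]1 (head at position 4)
Step 5: δ(q0, 1) = (q0, 1, R)  ⊢  00011[q0]□ (head at position 5)
Step 6: δ(q0, □) = (q1, □, L)  ⊢  0001[q1]1□ (head at position 4)

Final answer: [q0]00011 ⊢ 0[q0]0011 ⊢ 00[q0]011 ⊢ 000[q0]11 ⊢ 0001[q0]1 ⊢ 00011[q0]□ ⊢ 0001[q1]1□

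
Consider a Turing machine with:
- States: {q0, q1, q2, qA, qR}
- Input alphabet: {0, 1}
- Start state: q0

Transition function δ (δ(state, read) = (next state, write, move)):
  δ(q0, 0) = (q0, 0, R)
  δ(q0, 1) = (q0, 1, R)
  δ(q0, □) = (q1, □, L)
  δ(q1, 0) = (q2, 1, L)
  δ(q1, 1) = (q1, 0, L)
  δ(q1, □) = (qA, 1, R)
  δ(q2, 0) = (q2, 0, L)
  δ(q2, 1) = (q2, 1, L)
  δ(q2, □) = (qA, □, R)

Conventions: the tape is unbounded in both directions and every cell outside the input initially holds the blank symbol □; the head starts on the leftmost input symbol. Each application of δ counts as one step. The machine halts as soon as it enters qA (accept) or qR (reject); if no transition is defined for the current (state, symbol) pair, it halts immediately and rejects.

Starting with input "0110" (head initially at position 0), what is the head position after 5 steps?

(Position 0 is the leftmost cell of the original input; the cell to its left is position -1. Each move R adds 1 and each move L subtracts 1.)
Step 0: [q0]0110 (head at position 0)
Step 1: δ(q0, 0) = (q0, 0, R)  ⊢  0[q0]110 (head at position 1)
Step 2: δ(q0, 1) = (q0, 1, R)  ⊢  01[q0]10 (head at position 2)
Step 3: δ(q0, 1) = (q0, 1, R)  ⊢  011[q0]0 (head at position 3)
Step 4: δ(q0, 0) = (q0, 0, R)  ⊢  0110[q0]□ (head at position 4)
Step 5: δ(q0, □) = (q1, □, L)  ⊢  011[q1]0□ (head at position 3)
Head position after 5 steps: 3

Final answer: Position 3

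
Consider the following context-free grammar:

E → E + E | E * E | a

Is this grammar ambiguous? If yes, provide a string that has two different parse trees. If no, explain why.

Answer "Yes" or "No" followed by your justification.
Two different leftmost derivations of a + a * a:
  (1) E ⇒ E + E ⇒ a + E ⇒ a + E * E ⇒ a + a * E ⇒ a + a * a   (tree groups a + (a * a))
  (2) E ⇒ E * E ⇒ E + E * E ⇒ a + E * E ⇒ a + a * E ⇒ a + a * a   (tree groups (a + a) * a)
Two distinct leftmost derivations = two distinct parse trees, so the grammar is ambiguous.

Final answer: Yes - the string 'a + a * a' has two distinct leftmost derivations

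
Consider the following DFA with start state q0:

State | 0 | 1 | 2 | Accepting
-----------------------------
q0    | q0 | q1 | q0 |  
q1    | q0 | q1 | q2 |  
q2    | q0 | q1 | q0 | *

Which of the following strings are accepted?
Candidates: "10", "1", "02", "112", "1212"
"10": q0 → q1 → q0; q0 is not accepting → rejected
"1": q0 → q1; q1 is not accepting → rejected
"02": q0 → q0 → q0; q0 is not accepting → rejected
"112": q0 → q1 → q1 → q2; q2 is accepting → accepted
"1212": q0 → q1 → q2 → q1 → q2; q2 is accepting → accepted

Final answer: "112", "1212"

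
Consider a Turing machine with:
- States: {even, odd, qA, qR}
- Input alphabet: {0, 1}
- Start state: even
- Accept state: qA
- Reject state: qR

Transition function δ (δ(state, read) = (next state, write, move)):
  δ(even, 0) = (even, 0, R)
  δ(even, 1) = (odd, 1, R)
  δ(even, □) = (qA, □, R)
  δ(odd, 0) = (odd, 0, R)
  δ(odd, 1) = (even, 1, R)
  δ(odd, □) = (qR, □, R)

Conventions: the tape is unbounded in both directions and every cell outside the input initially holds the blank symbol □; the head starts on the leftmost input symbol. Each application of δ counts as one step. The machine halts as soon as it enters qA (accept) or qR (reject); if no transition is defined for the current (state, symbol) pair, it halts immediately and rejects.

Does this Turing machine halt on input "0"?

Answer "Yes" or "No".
Step 0: [even]0 (head at position 0)
Step 1: δ(even, 0) = (even, 0, R)  ⊢  0[even]□ (head at position 1)
Step 2: δ(even, □) = (qA, □, R)  ⊢  0□[qA]□ (head at position 2)
The machine is in qA, so it halts and accepts.
It halts after 2 steps.

Final answer: Yes - halts after 2 steps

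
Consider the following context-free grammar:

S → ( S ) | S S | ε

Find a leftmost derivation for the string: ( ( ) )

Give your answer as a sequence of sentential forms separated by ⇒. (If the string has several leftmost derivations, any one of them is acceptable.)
Start with S.
Step 1: the leftmost non-terminal is S; apply S → ( S ):  ( S )
Step 2: the leftmost non-terminal is S; apply S → ( S ):  ( ( S ) )
Step 3: the leftmost non-terminal is S; apply S → ε:  ( ( ) )

Final answer: S ⇒ ( S ) ⇒ ( ( S ) ) ⇒ ( ( ) )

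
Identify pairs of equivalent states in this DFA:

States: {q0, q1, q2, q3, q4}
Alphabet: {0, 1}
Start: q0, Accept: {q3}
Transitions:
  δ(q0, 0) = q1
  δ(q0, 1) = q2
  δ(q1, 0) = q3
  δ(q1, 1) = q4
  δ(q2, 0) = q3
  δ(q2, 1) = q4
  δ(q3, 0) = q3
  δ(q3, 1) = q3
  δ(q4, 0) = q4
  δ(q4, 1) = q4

Using the table-filling algorithm:
Round 0 – mark pairs where exactly one state is accepting: (q0,q3), (q1,q3), (q2,q3), (q3,q4)
Round 1 – newly marked: (q0,q1) [on 0: q1 vs q3, already marked]; (q0,q2) [on 0: q1 vs q3, already marked]; (q1,q4) [on 0: q3 vs q4, already marked]; (q2,q4) [on 0: q3 vs q4, already marked]
Round 2 – newly marked: (q0,q4) [on 0: q1 vs q4, already marked]
No further pairs can be marked.
(q1, q2) unmarked: δ(q1,0)=q3, δ(q2,0)=q3; δ(q1,1)=q4, δ(q2,1)=q4 → equivalent
Equivalent pairs: (q1, q2)

Final answer: Equivalent pairs: (q1, q2)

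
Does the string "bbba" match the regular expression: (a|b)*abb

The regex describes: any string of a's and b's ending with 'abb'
No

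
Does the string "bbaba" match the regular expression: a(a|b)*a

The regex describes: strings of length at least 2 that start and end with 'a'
No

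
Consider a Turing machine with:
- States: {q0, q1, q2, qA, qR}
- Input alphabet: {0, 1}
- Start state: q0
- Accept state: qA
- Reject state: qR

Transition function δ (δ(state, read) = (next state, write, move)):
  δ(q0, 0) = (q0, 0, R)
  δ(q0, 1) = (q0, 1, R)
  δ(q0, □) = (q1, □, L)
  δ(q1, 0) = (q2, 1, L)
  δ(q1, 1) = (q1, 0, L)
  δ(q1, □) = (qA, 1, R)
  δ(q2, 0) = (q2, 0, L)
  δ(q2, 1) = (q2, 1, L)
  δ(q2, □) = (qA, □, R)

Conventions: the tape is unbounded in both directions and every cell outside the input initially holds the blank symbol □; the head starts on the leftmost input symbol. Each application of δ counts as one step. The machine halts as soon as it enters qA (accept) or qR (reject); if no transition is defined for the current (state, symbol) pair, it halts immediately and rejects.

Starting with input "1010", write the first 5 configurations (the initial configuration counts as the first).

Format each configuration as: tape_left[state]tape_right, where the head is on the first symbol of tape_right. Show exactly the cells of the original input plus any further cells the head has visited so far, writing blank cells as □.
Step 0: [q0]1010 (head at position 0)
Step 1: δ(q0, 1) = (q0, 1, R)  ⊢  1[q0]010 (head at position 1)
Step 2: δ(q0, 0) = (q0, 0, R)  ⊢  10[q0]10 (head at position 2)
Step 3: δ(q0, 1) = (q0, 1, R)  ⊢  101[q0]0 (head at position 3)
Step 4: δ(q0, 0) = (q0, 0, R)  ⊢  1010[q0]□ (head at position 4)

Final answer: [q0]1010 ⊢ 1[q0]010 ⊢ 10[q0]10 ⊢ 101[q0]0 ⊢ 1010[q0]□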